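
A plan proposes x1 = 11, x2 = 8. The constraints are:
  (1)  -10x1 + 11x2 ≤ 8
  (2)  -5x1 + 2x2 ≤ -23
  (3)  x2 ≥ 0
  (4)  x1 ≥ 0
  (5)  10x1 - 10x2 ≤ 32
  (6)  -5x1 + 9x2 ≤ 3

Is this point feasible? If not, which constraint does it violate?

Constraint (6): -5x1 + 9x2 = 17, which is not ≤ 3. All other constraints are satisfied.

not feasible — violates (6)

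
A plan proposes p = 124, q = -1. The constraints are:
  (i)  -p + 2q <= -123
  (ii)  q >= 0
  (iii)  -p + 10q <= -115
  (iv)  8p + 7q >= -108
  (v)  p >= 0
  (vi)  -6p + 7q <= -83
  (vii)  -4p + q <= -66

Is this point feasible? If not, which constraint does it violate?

not feasible — violates (ii)

Constraint (ii): q = -1, which is not ≥ 0. All other constraints are satisfied.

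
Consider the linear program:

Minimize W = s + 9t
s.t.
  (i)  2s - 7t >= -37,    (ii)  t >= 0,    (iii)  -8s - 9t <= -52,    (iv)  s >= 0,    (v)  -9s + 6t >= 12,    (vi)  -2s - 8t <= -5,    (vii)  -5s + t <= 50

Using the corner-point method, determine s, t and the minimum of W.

s = 68/43, t = 188/43, minimum W = 1760/43

Vertices and W = s + 9t:
  (31/74, 200/37) → W = 3631/74
  (46/17, 103/17) → W = 973/17
  (68/43, 188/43) → W = 1760/43

At the optimal vertex, -8s - 9t = -52 and -9s + 6t = 12.
Solving simultaneously gives s = 68/43, t = 188/43.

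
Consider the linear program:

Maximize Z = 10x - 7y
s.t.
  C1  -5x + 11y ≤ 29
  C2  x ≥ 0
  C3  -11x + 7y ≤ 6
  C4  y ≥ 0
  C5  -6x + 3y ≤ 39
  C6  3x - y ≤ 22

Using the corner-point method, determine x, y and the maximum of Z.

x = 22/3, y = 0, maximum Z = 220/3

The binding constraints are y = 0 and 3x - y = 22.
Solving simultaneously gives x = 22/3, y = 0.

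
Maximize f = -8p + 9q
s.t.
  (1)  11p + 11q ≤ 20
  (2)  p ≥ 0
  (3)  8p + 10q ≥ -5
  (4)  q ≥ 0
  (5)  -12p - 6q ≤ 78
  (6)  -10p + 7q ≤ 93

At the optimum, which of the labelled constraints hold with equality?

(1) and (2)

Feasible corners and f = -8p + 9q:
  (0, 20/11) → f = 180/11
  (20/11, 0) → f = -160/11
  (0, 0) → f = 0

The maximum is at (0, 20/11). Substituting into each constraint, equality holds for (1) and (2); the remaining constraints have slack.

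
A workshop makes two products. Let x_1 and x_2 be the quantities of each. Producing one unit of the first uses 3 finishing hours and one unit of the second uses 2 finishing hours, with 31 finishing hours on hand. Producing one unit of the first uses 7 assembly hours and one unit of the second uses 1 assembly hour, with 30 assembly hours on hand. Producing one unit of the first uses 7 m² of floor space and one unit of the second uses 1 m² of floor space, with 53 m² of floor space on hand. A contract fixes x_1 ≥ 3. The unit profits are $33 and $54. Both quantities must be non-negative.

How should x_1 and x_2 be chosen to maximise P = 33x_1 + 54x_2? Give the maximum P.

x_1 = 3, x_2 = 9, maximum P = 585

Vertices and P = 33x_1 + 54x_2:
  (30/7, 0) → P = 990/7
  (3, 0) → P = 99
  (3, 9) → P = 585

At the optimal vertex, 7x_1 + x_2 = 30 and x_1 = 3.
Solving simultaneously gives x_1 = 3, x_2 = 9.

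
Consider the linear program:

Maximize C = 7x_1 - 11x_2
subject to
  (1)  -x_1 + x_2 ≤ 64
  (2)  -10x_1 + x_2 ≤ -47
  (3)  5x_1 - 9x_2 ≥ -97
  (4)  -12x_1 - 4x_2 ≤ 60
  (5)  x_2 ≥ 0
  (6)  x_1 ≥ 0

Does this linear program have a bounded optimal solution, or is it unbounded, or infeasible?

From the feasible point (104/17, 241/17), moving in the direction (9, 5) keeps every constraint satisfied while C increases without bound.

unbounded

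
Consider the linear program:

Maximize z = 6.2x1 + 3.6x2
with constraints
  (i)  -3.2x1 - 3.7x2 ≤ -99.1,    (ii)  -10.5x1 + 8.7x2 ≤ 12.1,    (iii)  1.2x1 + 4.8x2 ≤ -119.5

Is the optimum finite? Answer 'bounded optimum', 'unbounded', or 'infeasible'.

From the feasible point (91783/1092, -12533/273), moving in the direction (4.8, -1.2) keeps every constraint satisfied while z increases without bound.

unbounded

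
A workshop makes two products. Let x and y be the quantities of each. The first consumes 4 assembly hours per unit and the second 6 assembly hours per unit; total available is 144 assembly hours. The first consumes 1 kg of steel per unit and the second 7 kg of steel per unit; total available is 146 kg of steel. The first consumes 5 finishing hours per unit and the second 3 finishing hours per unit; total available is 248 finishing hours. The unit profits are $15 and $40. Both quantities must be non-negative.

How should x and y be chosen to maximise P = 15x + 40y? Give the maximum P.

The optimum lies where 4x + 6y = 144 and x + 7y = 146.
Solving simultaneously gives x = 6, y = 20.

x = 6, y = 20, maximum P = 890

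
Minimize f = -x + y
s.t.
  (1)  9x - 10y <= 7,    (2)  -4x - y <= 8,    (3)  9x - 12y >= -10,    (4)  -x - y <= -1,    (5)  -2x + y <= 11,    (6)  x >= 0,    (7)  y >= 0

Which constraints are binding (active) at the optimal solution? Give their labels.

(1) and (3)

Feasible corners and f = -x + y:
  (92/9, 17/2) → f = -31/18
  (17/19, 2/19) → f = -15/19
  (2/21, 19/21) → f = 17/21

The minimum is at (92/9, 17/2). Substituting into each constraint, equality holds for (1) and (3); the remaining constraints have slack.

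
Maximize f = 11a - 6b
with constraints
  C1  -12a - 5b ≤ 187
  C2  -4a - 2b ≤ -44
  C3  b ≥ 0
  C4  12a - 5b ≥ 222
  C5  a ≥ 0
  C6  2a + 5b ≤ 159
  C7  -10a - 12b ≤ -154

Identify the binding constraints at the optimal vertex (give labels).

Vertices and f = 11a - 6b:
  (37/2, 0) → f = 407/2
  (159/2, 0) → f = 1749/2
  (381/14, 732/35) → f = 12171/70

The maximum is at (159/2, 0). Substituting into each constraint, equality holds for C3 and C6; the remaining constraints have slack.

C3 and C6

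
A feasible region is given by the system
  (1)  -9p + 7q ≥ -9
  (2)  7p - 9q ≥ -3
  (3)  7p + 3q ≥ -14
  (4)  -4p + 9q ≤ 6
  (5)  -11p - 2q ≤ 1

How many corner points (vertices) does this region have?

4

Of the 10 pairwise boundary intersections, those satisfying every inequality are:
  (123/53, 90/53)
  (11/95, -108/95)
  (1, 10/9)
  (-15/113, 26/113)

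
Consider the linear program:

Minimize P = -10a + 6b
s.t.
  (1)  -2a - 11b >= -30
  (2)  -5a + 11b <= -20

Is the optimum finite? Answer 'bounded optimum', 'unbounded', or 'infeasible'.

From the feasible point (50/7, 10/7), moving in the direction (11, -2) keeps every constraint satisfied while P decreases without bound.

unbounded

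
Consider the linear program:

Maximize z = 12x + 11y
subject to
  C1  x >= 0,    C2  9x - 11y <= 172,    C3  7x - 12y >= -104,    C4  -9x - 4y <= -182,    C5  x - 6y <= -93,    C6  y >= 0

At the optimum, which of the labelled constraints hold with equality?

C2 and C3

Corner points and z = 12x + 11y:
  (3208/31, 2140/31) → z = 62036/31
  (2055/43, 1009/43) → z = 35759/43
  (82/5, 547/30) → z = 11921/30

The maximum is at (3208/31, 2140/31). Substituting into each constraint, equality holds for C2 and C3; the remaining constraints have slack.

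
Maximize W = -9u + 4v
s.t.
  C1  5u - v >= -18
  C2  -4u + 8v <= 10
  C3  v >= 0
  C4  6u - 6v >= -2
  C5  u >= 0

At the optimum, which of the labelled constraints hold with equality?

C4 and C5

Corner points and W = -9u + 4v:
  (11/6, 13/6) → W = -47/6
  (0, 0) → W = 0
  (0, 1/3) → W = 4/3
The feasible region is unbounded (it extends along (2, 1), (1, 0)), but W strictly decreases along every unbounded feasible direction, so there is no improving ray and the maximum is attained at a vertex.

The maximum is at (0, 1/3). Substituting into each constraint, equality holds for C4 and C5; the remaining constraints have slack.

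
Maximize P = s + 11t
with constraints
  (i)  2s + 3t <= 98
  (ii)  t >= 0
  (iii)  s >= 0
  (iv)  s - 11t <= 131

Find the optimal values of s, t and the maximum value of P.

Feasible corners and P = s + 11t:
  (49, 0) → P = 49
  (0, 98/3) → P = 1078/3
  (0, 0) → P = 0

The binding constraints are 2s + 3t = 98 and s = 0.
Solving simultaneously gives s = 0, t = 98/3.

s = 0, t = 98/3, maximum P = 1078/3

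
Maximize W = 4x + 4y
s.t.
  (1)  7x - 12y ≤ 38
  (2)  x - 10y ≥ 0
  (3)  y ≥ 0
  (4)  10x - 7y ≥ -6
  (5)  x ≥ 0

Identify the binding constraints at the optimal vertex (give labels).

Corner points and W = 4x + 4y:
  (190/29, 19/29) → W = 836/29
  (38/7, 0) → W = 152/7
  (0, 0) → W = 0

The maximum is at (190/29, 19/29). Substituting into each constraint, equality holds for (1) and (2); the remaining constraints have slack.

(1) and (2)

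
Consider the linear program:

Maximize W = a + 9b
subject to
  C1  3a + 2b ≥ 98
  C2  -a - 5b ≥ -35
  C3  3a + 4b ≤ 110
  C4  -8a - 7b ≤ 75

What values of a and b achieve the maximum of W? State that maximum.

The feasible region is unbounded (it extends along (4, -3), (7, -8)), but W strictly decreases along every unbounded feasible direction, so there is no improving ray and the maximum is attained at a vertex.

At the optimal vertex, 3a + 2b = 98 and -a - 5b = -35.
Solving simultaneously gives a = 420/13, b = 7/13.

a = 420/13, b = 7/13, maximum W = 483/13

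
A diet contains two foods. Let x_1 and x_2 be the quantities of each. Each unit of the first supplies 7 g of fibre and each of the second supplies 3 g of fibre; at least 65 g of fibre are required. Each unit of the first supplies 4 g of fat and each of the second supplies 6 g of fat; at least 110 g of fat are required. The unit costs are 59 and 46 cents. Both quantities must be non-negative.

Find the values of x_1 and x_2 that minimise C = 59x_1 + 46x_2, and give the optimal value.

Feasible corners and C = 59x_1 + 46x_2:
  (0, 65/3) → C = 2990/3
  (55/2, 0) → C = 3245/2
  (2, 17) → C = 900
The feasible region is unbounded (it extends along (0, 1), (1, 0)), but C strictly increases along every unbounded feasible direction, so there is no improving ray and the minimum is attained at a vertex.

x_1 = 2, x_2 = 17, minimum C = 900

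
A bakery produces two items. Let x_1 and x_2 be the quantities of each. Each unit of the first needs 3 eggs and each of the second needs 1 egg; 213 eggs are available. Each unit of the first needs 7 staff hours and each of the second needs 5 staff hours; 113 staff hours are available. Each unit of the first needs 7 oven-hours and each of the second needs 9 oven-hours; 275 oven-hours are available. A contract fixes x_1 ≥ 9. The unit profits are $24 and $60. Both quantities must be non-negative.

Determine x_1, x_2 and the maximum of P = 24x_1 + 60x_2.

Corner points and P = 24x_1 + 60x_2:
  (113/7, 0) → P = 2712/7
  (9, 0) → P = 216
  (9, 10) → P = 816

The optimum lies where 7x_1 + 5x_2 = 113 and x_1 = 9.
Solving simultaneously gives x_1 = 9, x_2 = 10.

x_1 = 9, x_2 = 10, maximum P = 816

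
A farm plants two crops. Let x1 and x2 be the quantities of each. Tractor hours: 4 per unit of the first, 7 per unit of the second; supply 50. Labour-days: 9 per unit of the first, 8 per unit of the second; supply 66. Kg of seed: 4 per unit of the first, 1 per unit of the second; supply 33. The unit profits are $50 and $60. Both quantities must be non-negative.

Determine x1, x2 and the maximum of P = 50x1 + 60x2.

The binding constraints are 4x1 + 7x2 = 50 and 9x1 + 8x2 = 66.
Solving simultaneously gives x1 = 2, x2 = 6.

x1 = 2, x2 = 6, maximum P = 460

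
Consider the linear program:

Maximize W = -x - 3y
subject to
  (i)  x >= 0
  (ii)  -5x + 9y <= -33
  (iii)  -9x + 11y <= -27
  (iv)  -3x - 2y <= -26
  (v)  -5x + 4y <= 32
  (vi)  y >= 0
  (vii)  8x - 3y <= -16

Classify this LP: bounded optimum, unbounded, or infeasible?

The boundaries -5x + 9y = -33 and -3x - 2y = -26 meet at (300/37, 31/37), but that point violates 8x - 3y ≤ -16. Every candidate vertex is excluded by some other constraint, so the feasible region is empty.

infeasible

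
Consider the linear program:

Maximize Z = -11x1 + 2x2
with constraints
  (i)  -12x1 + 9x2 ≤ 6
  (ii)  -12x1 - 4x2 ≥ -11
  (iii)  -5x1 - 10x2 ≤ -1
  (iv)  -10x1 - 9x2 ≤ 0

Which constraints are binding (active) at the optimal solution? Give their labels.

(i) and (iv)

Corner points and Z = -11x1 + 2x2:
  (25/52, 17/13) → Z = -139/52
  (-3/11, 10/33) → Z = 119/33
  (53/50, -43/100) → Z = -313/25
  (-9/55, 2/11) → Z = 119/55

The maximum is at (-3/11, 10/33). Substituting into each constraint, equality holds for (i) and (iv); the remaining constraints have slack.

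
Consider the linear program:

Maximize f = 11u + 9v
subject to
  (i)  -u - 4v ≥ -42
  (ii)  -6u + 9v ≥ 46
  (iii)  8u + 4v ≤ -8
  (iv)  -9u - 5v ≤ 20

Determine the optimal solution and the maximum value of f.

Feasible corners and f = 11u + 9v:
  (-50/7, 86/7) → f = 32
  (-290/31, 398/31) → f = 392/31
  (-8/3, 10/3) → f = 2/3
  (-410/111, 98/37) → f = -1864/111

The binding constraints are -u - 4v = -42 and 8u + 4v = -8.
Solving simultaneously gives u = -50/7, v = 86/7.

u = -50/7, v = 86/7, maximum f = 32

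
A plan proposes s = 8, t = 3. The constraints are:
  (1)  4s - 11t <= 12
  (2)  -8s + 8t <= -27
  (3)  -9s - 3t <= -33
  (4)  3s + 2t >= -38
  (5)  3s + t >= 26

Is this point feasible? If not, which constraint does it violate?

(1): -1 ≤ 12 ✓
(2): -40 ≤ -27 ✓
(3): -81 ≤ -33 ✓
(4): 30 ≥ -38 ✓
(5): 27 ≥ 26 ✓

feasible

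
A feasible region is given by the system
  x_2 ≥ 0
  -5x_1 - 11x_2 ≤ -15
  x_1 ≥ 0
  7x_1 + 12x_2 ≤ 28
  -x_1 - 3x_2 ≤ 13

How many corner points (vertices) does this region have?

The feasible vertices (each the meet of two boundaries and inside every other half-plane) are:
  (3, 0)
  (4, 0)
  (0, 15/11)
  (0, 7/3)

4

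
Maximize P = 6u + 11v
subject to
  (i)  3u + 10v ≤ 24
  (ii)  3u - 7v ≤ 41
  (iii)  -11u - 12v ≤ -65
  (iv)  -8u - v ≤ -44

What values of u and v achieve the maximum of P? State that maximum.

At the optimal vertex, 3u + 10v = 24 and 3u - 7v = 41.
Solving simultaneously gives u = 34/3, v = -1.

u = 34/3, v = -1, maximum P = 57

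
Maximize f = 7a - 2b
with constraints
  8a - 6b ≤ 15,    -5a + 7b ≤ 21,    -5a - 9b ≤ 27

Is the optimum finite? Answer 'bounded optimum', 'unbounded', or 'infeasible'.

bounded optimum

Vertices and f = 7a - 2b:
  (231/26, 243/26) → f = 87/2
  (-9/34, -97/34) → f = 131/34
  (-189/40, -3/8) → f = -1293/40
The feasible region has finitely many vertices and no improving ray; the maximum is 87/2 at (231/26, 243/26).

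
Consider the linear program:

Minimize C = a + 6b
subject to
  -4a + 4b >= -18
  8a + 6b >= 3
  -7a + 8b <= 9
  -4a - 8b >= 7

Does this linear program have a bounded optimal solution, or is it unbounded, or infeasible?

Feasible corners and C = a + 6b:
  (15/7, -33/14) → C = -12
  (29/12, -25/12) → C = -121/12
  (33/20, -17/10) → C = -171/20
The feasible region has finitely many vertices and no improving ray; the minimum is -12 at (15/7, -33/14).

bounded optimum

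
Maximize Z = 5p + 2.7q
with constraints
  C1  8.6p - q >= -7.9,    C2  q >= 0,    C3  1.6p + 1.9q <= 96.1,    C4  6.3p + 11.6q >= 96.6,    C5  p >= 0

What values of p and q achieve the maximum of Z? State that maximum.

Feasible corners and Z = 5p + 2.7q:
  (2703/598, 13985/299) → Z = 44517/299
  (248/5303, 88053/10606) → Z = 2402231/106060
  (961/16, 0) → Z = 4805/16
  (46/3, 0) → Z = 230/3

At the optimal vertex, q = 0 and 1.6p + 1.9q = 96.1.
Solving simultaneously gives p = 961/16, q = 0.

p = 60.0625, q = 0, maximum Z = 300.3125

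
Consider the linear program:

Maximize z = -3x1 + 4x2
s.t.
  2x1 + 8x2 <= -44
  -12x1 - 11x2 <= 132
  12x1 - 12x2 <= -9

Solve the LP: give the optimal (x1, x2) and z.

Vertices and z = -3x1 + 4x2:
  (-286/37, -132/37) → z = 330/37
  (-5, -17/4) → z = -2
  (-561/92, -123/23) → z = -285/92

The binding constraints are 2x1 + 8x2 = -44 and -12x1 - 11x2 = 132.
Solving simultaneously gives x1 = -286/37, x2 = -132/37.

x1 = -286/37, x2 = -132/37, maximum z = 330/37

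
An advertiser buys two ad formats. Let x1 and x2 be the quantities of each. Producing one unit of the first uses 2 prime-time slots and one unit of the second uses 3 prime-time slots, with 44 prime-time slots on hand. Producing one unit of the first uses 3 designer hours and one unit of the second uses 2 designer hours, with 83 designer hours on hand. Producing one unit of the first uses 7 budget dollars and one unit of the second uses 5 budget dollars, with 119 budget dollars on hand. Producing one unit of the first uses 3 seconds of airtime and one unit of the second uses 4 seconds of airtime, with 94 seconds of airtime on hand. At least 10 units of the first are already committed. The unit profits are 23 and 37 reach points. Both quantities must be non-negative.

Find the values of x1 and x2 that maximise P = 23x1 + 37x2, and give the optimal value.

Feasible corners and P = 23x1 + 37x2:
  (17, 0) → P = 391
  (10, 0) → P = 230
  (137/11, 70/11) → P = 5741/11
  (10, 8) → P = 526

The binding constraints are 2x1 + 3x2 = 44 and x1 = 10.
Solving simultaneously gives x1 = 10, x2 = 8.

x1 = 10, x2 = 8, maximum P = 526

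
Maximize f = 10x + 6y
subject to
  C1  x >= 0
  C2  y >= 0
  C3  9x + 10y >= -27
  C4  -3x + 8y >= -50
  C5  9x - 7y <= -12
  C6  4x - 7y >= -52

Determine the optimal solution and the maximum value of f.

The optimum lies where 9x - 7y = -12 and 4x - 7y = -52.
Solving simultaneously gives x = 8, y = 12.

x = 8, y = 12, maximum f = 152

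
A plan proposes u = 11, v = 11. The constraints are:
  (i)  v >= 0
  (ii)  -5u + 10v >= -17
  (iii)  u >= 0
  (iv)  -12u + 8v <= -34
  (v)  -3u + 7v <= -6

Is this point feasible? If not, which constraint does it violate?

Constraint (v): -3u + 7v = 44, which is not ≤ -6. All other constraints are satisfied.

not feasible — violates (v)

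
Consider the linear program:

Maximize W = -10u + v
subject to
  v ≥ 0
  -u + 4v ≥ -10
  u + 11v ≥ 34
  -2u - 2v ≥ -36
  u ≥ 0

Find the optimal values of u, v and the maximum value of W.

u = 0, v = 18, maximum W = 18

Feasible corners and W = -10u + v:
  (82/5, 8/5) → W = -812/5
  (0, 34/11) → W = 34/11
  (0, 18) → W = 18

At the optimal vertex, -2u - 2v = -36 and u = 0.
Solving simultaneously gives u = 0, v = 18.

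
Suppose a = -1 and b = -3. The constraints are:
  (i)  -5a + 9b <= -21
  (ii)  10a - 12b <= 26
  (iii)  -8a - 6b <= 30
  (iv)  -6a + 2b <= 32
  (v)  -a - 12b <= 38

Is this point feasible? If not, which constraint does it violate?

(i): -22 ≤ -21 ✓
(ii): 26 ≤ 26 ✓
(iii): 26 ≤ 30 ✓
(iv): 0 ≤ 32 ✓
(v): 37 ≤ 38 ✓

feasible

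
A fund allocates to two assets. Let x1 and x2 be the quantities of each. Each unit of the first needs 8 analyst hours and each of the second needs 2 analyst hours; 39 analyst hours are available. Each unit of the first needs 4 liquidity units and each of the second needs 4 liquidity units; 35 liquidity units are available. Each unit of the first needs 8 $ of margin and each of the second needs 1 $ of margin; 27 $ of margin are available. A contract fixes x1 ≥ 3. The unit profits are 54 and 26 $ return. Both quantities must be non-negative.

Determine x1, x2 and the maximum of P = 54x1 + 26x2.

Extreme points and P = 54x1 + 26x2:
  (27/8, 0) → P = 729/4
  (3, 0) → P = 162
  (3, 3) → P = 240

The binding constraints are 8x1 + x2 = 27 and x1 = 3.
Solving simultaneously gives x1 = 3, x2 = 3.

x1 = 3, x2 = 3, maximum P = 240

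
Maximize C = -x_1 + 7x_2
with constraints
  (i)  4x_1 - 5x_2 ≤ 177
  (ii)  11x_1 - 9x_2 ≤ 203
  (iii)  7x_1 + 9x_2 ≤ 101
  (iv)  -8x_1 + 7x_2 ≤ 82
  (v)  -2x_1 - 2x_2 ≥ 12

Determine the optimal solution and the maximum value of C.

x_1 = -124/15, x_2 = 34/15, maximum C = 362/15

Vertices and C = -x_1 + 7x_2:
  (-578/19, -1135/19) → C = -7367/19
  (-1649/12, -436/3) → C = -10559/12
  (149/20, -269/20) → C = -508/5
  (-124/15, 34/15) → C = 362/15

The optimum lies where -8x_1 + 7x_2 = 82 and -2x_1 - 2x_2 = 12.
Solving simultaneously gives x_1 = -124/15, x_2 = 34/15.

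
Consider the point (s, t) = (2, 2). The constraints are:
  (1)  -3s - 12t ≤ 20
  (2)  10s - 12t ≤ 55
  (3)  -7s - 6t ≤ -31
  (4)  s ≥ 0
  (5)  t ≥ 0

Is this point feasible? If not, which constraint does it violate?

Constraint (3): -7s - 6t = -26, which is not ≤ -31. All other constraints are satisfied.

not feasible — violates (3)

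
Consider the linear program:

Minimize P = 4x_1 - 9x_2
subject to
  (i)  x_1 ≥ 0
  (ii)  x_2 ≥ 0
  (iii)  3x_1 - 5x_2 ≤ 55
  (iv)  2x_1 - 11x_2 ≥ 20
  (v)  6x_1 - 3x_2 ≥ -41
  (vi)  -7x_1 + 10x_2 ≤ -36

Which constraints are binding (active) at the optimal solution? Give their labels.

Extreme points and P = 4x_1 - 9x_2:
  (55/3, 0) → P = 220/3
  (10, 0) → P = 40
  (505/23, 50/23) → P = 1570/23

The minimum is at (10, 0). Substituting into each constraint, equality holds for (ii) and (iv); the remaining constraints have slack.

(ii) and (iv)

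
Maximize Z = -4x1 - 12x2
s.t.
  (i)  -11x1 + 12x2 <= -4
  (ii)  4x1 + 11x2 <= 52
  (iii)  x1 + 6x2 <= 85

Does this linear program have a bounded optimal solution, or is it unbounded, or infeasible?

unbounded

From the feasible point (668/169, 556/169), moving in the direction (11, -4) keeps every constraint satisfied while Z increases without bound.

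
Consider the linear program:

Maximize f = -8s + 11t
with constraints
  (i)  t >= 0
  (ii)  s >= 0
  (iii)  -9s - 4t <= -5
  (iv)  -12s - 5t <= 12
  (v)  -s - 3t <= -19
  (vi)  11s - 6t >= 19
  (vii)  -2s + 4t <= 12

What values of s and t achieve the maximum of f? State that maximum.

s = 37/8, t = 85/16, maximum f = 343/16

Feasible corners and f = -8s + 11t:
  (19, 0) → f = -152
  (57/13, 190/39) → f = 722/39
  (37/8, 85/16) → f = 343/16
The feasible region is unbounded (it extends along (2, 1), (1, 0)), but f strictly decreases along every unbounded feasible direction, so there is no improving ray and the maximum is attained at a vertex.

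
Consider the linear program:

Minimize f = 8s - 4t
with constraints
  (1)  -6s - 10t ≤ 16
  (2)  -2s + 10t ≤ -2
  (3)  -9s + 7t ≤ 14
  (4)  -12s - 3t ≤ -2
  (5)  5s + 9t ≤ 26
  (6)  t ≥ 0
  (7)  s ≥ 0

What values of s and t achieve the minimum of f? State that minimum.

s = 1, t = 0, minimum f = 8

Vertices and f = 8s - 4t:
  (139/34, 21/34) → f = 514/17
  (1, 0) → f = 8
  (26/5, 0) → f = 208/5

The optimum lies where -2s + 10t = -2 and t = 0.
Solving simultaneously gives s = 1, t = 0.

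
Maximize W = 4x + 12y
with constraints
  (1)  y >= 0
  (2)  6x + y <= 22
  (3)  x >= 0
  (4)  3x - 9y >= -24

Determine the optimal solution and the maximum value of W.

x = 58/19, y = 70/19, maximum W = 1072/19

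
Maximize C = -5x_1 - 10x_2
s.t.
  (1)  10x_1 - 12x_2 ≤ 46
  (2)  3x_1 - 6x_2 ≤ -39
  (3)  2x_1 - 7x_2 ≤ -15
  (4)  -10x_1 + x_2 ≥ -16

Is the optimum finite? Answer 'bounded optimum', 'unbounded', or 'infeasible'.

unbounded

From the feasible point (-61/3, -11/3), moving in the direction (-7, -2) keeps every constraint satisfied while C increases without bound.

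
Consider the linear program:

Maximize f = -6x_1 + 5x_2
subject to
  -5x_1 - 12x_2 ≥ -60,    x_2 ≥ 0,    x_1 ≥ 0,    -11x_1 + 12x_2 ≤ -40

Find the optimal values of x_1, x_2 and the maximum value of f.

Vertices and f = -6x_1 + 5x_2:
  (12, 0) → f = -72
  (25/4, 115/48) → f = -1225/48
  (40/11, 0) → f = -240/11

At the optimal vertex, x_2 = 0 and -11x_1 + 12x_2 = -40.
Solving simultaneously gives x_1 = 40/11, x_2 = 0.

x_1 = 40/11, x_2 = 0, maximum f = -240/11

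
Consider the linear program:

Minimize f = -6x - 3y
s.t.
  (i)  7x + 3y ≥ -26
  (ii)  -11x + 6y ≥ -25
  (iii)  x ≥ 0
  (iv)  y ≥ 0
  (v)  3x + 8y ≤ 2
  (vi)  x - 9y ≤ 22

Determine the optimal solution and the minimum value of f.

x = 2/3, y = 0, minimum f = -4

Feasible corners and f = -6x - 3y:
  (0, 0) → f = 0
  (0, 1/4) → f = -3/4
  (2/3, 0) → f = -4

At the optimal vertex, y = 0 and 3x + 8y = 2.
Solving simultaneously gives x = 2/3, y = 0.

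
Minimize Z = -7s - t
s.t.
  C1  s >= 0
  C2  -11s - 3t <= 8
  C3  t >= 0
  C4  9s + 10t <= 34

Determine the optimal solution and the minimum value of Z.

Corner points and Z = -7s - t:
  (0, 0) → Z = 0
  (0, 17/5) → Z = -17/5
  (34/9, 0) → Z = -238/9

The optimum lies where t = 0 and 9s + 10t = 34.
Solving simultaneously gives s = 34/9, t = 0.

s = 34/9, t = 0, minimum Z = -238/9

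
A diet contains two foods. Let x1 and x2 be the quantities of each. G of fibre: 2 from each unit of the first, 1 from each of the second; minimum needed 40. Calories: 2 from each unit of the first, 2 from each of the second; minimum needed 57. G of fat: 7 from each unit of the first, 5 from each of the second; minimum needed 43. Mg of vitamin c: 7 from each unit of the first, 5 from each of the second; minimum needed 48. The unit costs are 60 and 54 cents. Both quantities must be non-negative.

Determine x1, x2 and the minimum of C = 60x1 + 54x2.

Corner points and C = 60x1 + 54x2:
  (0, 40) → C = 2160
  (57/2, 0) → C = 1710
  (23/2, 17) → C = 1608
The feasible region is unbounded (it extends along (0, 1), (1, 0)), but C strictly increases along every unbounded feasible direction, so there is no improving ray and the minimum is attained at a vertex.

The binding constraints are 2x1 + x2 = 40 and 2x1 + 2x2 = 57.
Solving simultaneously gives x1 = 23/2, x2 = 17.

x1 = 23/2, x2 = 17, minimum C = 1608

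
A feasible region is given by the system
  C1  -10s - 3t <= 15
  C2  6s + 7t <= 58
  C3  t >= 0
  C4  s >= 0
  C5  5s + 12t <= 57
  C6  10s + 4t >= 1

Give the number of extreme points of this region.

Pairwise boundary intersections that survive every other constraint:
  (29/3, 0)
  (297/37, 52/37)
  (1/10, 0)
  (0, 19/4)
  (0, 1/4)

5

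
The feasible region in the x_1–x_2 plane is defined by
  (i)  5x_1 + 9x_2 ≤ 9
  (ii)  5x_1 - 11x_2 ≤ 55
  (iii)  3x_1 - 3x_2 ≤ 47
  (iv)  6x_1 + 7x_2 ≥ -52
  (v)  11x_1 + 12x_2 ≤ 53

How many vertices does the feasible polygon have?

3

Of the 10 pairwise boundary intersections, those satisfying every inequality are:
  (297/50, -23/10)
  (-531/19, 314/19)
  (-187/101, -590/101)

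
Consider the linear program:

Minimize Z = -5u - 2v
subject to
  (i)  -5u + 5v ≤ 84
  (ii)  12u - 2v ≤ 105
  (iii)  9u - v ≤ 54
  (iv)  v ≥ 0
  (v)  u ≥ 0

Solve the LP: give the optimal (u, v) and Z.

u = 177/20, v = 513/20, minimum Z = -1911/20

Corner points and Z = -5u - 2v:
  (177/20, 513/20) → Z = -1911/20
  (0, 84/5) → Z = -168/5
  (6, 0) → Z = -30
  (0, 0) → Z = 0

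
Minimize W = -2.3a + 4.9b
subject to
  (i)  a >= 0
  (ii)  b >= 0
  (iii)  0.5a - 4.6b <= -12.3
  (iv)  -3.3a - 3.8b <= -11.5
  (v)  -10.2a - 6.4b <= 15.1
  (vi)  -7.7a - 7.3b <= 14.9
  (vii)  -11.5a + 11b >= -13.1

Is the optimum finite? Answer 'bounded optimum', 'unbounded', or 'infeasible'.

bounded optimum

Vertices and W = -2.3a + 4.9b:
  (0, 115/38) → W = 1127/76
  (22/61, 331/122) → W = 15207/1220
  (4889/1185, 740/237) → W = 22951/3950
The feasible region has finitely many vertices and no improving ray; the minimum is 22951/3950 at (4889/1185, 740/237).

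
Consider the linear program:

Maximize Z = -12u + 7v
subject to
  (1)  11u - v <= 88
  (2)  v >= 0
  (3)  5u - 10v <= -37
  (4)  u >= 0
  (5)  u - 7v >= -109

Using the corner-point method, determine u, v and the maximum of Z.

At the optimal vertex, u = 0 and u - 7v = -109.
Solving simultaneously gives u = 0, v = 109/7.

u = 0, v = 109/7, maximum Z = 109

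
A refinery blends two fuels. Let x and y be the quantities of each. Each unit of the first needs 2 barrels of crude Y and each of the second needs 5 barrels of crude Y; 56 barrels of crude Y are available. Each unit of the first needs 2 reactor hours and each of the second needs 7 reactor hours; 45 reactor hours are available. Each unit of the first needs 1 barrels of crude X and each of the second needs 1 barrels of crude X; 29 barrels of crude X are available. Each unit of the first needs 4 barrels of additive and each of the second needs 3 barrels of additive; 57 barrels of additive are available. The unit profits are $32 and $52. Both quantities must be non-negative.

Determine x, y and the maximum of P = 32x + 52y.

x = 12, y = 3, maximum P = 540

Vertices and P = 32x + 52y:
  (0, 0) → P = 0
  (0, 45/7) → P = 2340/7
  (57/4, 0) → P = 456
  (12, 3) → P = 540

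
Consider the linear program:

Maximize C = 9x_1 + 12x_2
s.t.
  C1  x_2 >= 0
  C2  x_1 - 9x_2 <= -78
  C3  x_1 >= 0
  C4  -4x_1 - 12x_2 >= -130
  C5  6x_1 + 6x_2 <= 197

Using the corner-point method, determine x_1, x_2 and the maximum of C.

Extreme points and C = 9x_1 + 12x_2:
  (0, 26/3) → C = 104
  (39/8, 221/24) → C = 1235/8
  (0, 65/6) → C = 130

The optimum lies where x_1 - 9x_2 = -78 and -4x_1 - 12x_2 = -130.
Solving simultaneously gives x_1 = 39/8, x_2 = 221/24.

x_1 = 39/8, x_2 = 221/24, maximum C = 1235/8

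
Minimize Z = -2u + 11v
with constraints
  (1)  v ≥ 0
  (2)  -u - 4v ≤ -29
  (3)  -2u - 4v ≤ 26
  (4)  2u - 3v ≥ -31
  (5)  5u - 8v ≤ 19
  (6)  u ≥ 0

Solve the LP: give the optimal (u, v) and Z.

u = 11, v = 9/2, minimum Z = 55/2

The feasible region is unbounded (it extends along (3, 2), (8, 5)), but Z strictly increases along every unbounded feasible direction, so there is no improving ray and the minimum is attained at a vertex.

At the optimal vertex, -u - 4v = -29 and 5u - 8v = 19.
Solving simultaneously gives u = 11, v = 9/2.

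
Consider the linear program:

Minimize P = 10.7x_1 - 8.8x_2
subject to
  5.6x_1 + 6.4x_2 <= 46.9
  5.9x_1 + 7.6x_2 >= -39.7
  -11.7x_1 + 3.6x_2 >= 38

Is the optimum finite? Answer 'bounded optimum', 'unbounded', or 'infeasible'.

unbounded

From the feasible point (-169/216, 6923/864), moving in the direction (-6.4, 5.6) keeps every constraint satisfied while P decreases without bound.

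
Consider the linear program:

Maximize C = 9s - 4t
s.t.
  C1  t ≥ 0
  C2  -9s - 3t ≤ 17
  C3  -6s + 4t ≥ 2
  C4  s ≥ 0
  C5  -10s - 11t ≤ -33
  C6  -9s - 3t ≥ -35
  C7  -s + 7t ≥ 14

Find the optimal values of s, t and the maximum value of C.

s = 67/27, t = 38/9, maximum C = 49/9

The optimum lies where -6s + 4t = 2 and -9s - 3t = -35.
Solving simultaneously gives s = 67/27, t = 38/9.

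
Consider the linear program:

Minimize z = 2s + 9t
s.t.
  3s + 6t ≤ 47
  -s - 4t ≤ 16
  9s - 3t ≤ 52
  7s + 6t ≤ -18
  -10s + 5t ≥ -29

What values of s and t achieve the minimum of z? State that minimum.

s = 4/5, t = -21/5, minimum z = -181/5

Corner points and z = 2s + 9t:
  (-65/4, 383/24) → z = 889/8
  (4/5, -21/5) → z = -181/5
  (84/95, -383/95) → z = -3279/95
The feasible region is unbounded (it extends along (-4, 1), (-2, 1)), but z strictly increases along every unbounded feasible direction, so there is no improving ray and the minimum is attained at a vertex.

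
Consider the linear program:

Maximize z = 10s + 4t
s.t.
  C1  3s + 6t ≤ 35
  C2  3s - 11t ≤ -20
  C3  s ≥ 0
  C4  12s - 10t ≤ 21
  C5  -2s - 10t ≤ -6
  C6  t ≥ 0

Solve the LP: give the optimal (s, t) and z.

Feasible corners and z = 10s + 4t:
  (0, 35/6) → z = 70/3
  (14/3, 7/2) → z = 182/3
  (0, 20/11) → z = 80/11
  (431/102, 101/34) → z = 2761/51

At the optimal vertex, 3s + 6t = 35 and 12s - 10t = 21.
Solving simultaneously gives s = 14/3, t = 7/2.

s = 14/3, t = 7/2, maximum z = 182/3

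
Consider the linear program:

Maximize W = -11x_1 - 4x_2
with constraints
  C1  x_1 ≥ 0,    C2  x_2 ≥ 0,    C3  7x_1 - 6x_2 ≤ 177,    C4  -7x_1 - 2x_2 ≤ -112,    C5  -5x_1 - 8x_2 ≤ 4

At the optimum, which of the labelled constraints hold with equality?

Extreme points and W = -11x_1 - 4x_2:
  (0, 56) → W = -224
  (177/7, 0) → W = -1947/7
  (16, 0) → W = -176
The feasible region is unbounded (it extends along (0, 1), (6, 7)), but W strictly decreases along every unbounded feasible direction, so there is no improving ray and the maximum is attained at a vertex.

The maximum is at (16, 0). Substituting into each constraint, equality holds for C2 and C4; the remaining constraints have slack.

C2 and C4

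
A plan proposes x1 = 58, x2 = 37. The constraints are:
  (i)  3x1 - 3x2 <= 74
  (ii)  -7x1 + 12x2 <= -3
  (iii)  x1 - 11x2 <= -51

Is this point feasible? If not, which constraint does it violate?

Constraint (ii): -7x1 + 12x2 = 38, which is not ≤ -3. All other constraints are satisfied.

not feasible — violates (ii)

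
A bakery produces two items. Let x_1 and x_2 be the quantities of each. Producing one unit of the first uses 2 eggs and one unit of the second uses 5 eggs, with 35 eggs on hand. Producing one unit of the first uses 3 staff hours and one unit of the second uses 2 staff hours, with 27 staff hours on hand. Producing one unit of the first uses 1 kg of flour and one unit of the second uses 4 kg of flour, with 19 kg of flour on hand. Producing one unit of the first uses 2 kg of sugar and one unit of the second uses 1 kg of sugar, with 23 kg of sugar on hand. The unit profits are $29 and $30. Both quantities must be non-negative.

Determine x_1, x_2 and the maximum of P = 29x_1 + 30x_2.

x_1 = 7, x_2 = 3, maximum P = 293

Vertices and P = 29x_1 + 30x_2:
  (0, 0) → P = 0
  (0, 19/4) → P = 285/2
  (9, 0) → P = 261
  (7, 3) → P = 293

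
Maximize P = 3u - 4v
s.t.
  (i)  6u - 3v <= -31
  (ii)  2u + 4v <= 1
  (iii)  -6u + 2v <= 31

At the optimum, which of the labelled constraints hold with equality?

Feasible corners and P = 3u - 4v:
  (-121/30, 34/15) → P = -127/6
  (-31/6, 0) → P = -31/2
  (-61/14, 17/7) → P = -319/14

The maximum is at (-31/6, 0). Substituting into each constraint, equality holds for (i) and (iii); the remaining constraints have slack.

(i) and (iii)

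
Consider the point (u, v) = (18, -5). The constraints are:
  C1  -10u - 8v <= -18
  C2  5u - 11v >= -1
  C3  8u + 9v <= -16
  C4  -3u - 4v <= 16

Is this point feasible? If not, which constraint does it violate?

Constraint C3: 8u + 9v = 99, which is not ≤ -16. All other constraints are satisfied.

not feasible — violates C3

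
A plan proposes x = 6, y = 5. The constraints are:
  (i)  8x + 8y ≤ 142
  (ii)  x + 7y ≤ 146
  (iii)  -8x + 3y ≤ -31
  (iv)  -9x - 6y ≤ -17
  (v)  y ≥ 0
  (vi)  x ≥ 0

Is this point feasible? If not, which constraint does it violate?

(i): 88 ≤ 142 ✓
(ii): 41 ≤ 146 ✓
(iii): -33 ≤ -31 ✓
(iv): -84 ≤ -17 ✓
(v): 5 ≥ 0 ✓
(vi): 6 ≥ 0 ✓

feasible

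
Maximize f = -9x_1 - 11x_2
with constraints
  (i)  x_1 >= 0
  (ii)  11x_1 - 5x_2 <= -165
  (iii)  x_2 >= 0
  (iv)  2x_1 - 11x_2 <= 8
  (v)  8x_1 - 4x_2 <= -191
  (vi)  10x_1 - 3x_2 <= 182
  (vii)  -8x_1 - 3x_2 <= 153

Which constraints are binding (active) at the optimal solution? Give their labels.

(i) and (v)

Vertices and f = -9x_1 - 11x_2:
  (0, 191/4) → f = -2101/4
  (295/4, 781/4) → f = -5623/2
  (1405/17, 3652/17) → f = -52817/17
The feasible region is unbounded (it extends along (0, 1), (3, 10)), but f strictly decreases along every unbounded feasible direction, so there is no improving ray and the maximum is attained at a vertex.

The maximum is at (0, 191/4). Substituting into each constraint, equality holds for (i) and (v); the remaining constraints have slack.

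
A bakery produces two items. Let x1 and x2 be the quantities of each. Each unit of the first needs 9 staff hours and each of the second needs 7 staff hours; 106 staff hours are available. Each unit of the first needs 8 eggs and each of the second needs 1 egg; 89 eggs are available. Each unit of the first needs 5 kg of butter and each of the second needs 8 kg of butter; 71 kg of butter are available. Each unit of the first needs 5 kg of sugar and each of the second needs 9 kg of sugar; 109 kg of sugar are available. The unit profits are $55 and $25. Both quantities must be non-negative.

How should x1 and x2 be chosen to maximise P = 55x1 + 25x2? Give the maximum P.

x1 = 11, x2 = 1, maximum P = 630

Corner points and P = 55x1 + 25x2:
  (0, 0) → P = 0
  (0, 71/8) → P = 1775/8
  (89/8, 0) → P = 4895/8
  (11, 1) → P = 630
  (351/37, 109/37) → P = 22030/37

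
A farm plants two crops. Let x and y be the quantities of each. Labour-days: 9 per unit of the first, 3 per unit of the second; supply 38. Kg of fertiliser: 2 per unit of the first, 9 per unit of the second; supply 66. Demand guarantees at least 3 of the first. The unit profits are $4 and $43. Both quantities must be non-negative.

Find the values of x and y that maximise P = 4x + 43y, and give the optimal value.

The optimum lies where 9x + 3y = 38 and x = 3.
Solving simultaneously gives x = 3, y = 11/3.

x = 3, y = 11/3, maximum P = 509/3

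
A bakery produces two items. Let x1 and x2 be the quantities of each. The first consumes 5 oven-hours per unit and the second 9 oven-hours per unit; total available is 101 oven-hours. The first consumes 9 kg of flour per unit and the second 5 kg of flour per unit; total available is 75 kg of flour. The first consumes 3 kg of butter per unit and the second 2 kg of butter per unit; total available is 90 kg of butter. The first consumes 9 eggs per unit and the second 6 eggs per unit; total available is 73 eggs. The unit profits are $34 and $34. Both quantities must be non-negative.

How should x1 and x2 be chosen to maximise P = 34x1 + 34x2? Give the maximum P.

Vertices and P = 34x1 + 34x2:
  (0, 0) → P = 0
  (0, 101/9) → P = 3434/9
  (73/9, 0) → P = 2482/9
  (1, 32/3) → P = 1190/3

x1 = 1, x2 = 32/3, maximum P = 1190/3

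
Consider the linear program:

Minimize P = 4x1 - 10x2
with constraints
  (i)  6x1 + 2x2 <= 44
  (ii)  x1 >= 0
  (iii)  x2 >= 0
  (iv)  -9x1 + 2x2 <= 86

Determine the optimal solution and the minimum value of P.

Feasible corners and P = 4x1 - 10x2:
  (0, 22) → P = -220
  (22/3, 0) → P = 88/3
  (0, 0) → P = 0

x1 = 0, x2 = 22, minimum P = -220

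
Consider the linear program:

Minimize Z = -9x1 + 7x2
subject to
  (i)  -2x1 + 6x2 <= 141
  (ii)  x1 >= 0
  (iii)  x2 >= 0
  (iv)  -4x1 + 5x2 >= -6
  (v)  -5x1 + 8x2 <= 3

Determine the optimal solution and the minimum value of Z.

Feasible corners and Z = -9x1 + 7x2:
  (0, 0) → Z = 0
  (0, 3/8) → Z = 21/8
  (3/2, 0) → Z = -27/2
  (9, 6) → Z = -39

x1 = 9, x2 = 6, minimum Z = -39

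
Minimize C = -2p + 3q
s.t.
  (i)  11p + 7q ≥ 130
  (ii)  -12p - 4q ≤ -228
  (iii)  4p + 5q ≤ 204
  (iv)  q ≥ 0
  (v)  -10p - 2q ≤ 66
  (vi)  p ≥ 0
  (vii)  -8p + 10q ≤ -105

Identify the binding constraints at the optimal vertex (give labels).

Corner points and C = -2p + 3q:
  (19, 0) → C = -38
  (675/38, 141/38) → C = -927/38
  (51, 0) → C = -102
  (513/16, 303/20) → C = -747/40

The minimum is at (51, 0). Substituting into each constraint, equality holds for (iii) and (iv); the remaining constraints have slack.

(iii) and (iv)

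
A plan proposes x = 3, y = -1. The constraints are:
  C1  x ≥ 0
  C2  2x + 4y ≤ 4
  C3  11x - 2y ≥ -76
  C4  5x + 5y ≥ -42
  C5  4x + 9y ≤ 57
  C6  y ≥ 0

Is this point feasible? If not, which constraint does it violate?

not feasible — violates C6

Constraint C6: y = -1, which is not ≥ 0. All other constraints are satisfied.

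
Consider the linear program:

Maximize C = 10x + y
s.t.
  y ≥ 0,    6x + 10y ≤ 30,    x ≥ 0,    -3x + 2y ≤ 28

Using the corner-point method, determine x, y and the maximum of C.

x = 5, y = 0, maximum C = 50

Vertices and C = 10x + y:
  (5, 0) → C = 50
  (0, 0) → C = 0
  (0, 3) → C = 3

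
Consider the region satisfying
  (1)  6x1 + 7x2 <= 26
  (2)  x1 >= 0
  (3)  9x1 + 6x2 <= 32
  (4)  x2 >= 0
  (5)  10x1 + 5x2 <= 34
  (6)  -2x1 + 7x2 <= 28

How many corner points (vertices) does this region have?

5

Of the 15 pairwise boundary intersections, those satisfying every inequality are:
  (0, 26/7)
  (68/27, 14/9)
  (0, 0)
  (44/15, 14/15)
  (17/5, 0)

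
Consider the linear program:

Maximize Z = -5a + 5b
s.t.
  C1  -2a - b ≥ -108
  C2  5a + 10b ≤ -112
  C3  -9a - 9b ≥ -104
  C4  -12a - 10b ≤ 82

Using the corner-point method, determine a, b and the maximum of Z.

Vertices and Z = -5a + 5b:
  (868/9, -764/9) → Z = -2720/3
  (581/4, -365/2) → Z = -6555/4
  (2048/45, -1528/45) → Z = -1192/3
  (30/7, -467/35) → Z = -617/7

The binding constraints are 5a + 10b = -112 and -12a - 10b = 82.
Solving simultaneously gives a = 30/7, b = -467/35.

a = 30/7, b = -467/35, maximum Z = -617/7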